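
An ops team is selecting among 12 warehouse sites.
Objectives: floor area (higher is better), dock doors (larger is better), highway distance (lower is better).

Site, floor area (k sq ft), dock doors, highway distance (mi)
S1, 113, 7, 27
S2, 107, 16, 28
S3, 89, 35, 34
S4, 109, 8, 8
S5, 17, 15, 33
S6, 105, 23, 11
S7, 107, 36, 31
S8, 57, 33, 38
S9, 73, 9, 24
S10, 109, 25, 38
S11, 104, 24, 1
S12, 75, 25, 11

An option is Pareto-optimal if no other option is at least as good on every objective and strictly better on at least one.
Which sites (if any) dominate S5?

S2, S6, S7, S11, S12

S2: floor area 107≥17, dock doors 16≥15, highway distance 28≤33 — dominates S5.
S6: floor area 105≥17, dock doors 23≥15, highway distance 11≤33 — dominates S5.
S7: floor area 107≥17, dock doors 36≥15, highway distance 31≤33 — dominates S5.
S11: floor area 104≥17, dock doors 24≥15, highway distance 1≤33 — dominates S5.
S12: floor area 75≥17, dock doors 25≥15, highway distance 11≤33 — dominates S5.
Others (S1, S3, S4, S8, S9, S10) are each worse than S5 on at least one objective.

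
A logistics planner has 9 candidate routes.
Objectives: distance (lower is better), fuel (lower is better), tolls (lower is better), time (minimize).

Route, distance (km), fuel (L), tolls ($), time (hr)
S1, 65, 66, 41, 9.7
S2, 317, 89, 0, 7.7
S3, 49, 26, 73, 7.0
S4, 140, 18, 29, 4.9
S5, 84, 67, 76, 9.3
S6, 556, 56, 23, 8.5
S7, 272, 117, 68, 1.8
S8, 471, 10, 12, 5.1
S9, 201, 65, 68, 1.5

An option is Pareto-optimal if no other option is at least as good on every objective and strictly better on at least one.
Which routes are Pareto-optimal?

S1, S2, S3, S4, S8, S9

S1: not dominated.
S2: not dominated (best tolls).
S3: not dominated (best distance).
S4: not dominated.
S5: dominated by S3 (distance 49≤84, fuel 26≤67, tolls 73≤76, time 7.0≤9.3).
S6: dominated by S8 (distance 471≤556, fuel 10≤56, tolls 12≤23, time 5.1≤8.5).
S7: dominated by S9 (distance 201≤272, fuel 65≤117, tolls 68≤68, time 1.5≤1.8).
S8: not dominated (best fuel).
S9: not dominated (best time).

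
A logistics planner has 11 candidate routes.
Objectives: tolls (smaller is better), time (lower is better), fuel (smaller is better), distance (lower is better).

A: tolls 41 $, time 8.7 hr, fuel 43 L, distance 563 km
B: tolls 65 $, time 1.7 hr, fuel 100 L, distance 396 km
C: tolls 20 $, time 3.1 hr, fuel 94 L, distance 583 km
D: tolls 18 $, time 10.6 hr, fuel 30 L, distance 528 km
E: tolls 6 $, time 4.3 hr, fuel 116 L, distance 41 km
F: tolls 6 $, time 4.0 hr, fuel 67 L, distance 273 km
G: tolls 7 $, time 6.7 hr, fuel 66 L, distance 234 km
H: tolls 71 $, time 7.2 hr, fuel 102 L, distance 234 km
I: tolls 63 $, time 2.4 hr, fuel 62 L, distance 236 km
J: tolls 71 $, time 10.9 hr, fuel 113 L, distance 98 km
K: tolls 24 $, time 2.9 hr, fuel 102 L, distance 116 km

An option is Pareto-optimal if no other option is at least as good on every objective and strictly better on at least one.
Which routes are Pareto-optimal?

A, B, C, D, E, F, G, I, J, K

A: not dominated.
B: not dominated (best time).
C: not dominated.
D: not dominated (best fuel).
E: not dominated (best distance).
F: not dominated.
G: not dominated.
H: dominated by G (tolls 7≤71, time 6.7≤7.2, fuel 66≤102, distance 234≤234).
I: not dominated.
J: not dominated.
K: not dominated.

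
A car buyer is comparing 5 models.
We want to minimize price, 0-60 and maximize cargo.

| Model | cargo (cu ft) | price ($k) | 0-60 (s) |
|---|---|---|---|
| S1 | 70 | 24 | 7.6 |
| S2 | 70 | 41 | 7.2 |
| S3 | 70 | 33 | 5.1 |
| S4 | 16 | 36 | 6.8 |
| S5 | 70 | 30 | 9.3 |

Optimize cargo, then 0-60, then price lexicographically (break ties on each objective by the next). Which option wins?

First maximize cargo: best is 70, kept {S1, S2, S3, S5}.
Then minimize 0-60: best is 5.1, kept {S3}.

S3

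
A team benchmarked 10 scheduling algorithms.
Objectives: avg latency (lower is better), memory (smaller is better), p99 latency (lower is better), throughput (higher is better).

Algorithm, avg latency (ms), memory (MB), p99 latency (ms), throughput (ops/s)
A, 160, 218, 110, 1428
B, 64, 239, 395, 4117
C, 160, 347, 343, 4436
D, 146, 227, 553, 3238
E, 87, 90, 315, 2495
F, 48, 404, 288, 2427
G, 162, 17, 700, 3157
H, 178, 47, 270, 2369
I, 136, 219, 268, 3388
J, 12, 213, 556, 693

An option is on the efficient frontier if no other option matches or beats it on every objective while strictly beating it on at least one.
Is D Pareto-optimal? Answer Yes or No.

I vs D: avg latency 136≤146, memory 219≤227, p99 latency 268≤553, throughput 3388≥3238 — I is at least as good on every objective and strictly better on at least one, so I dominates D.

No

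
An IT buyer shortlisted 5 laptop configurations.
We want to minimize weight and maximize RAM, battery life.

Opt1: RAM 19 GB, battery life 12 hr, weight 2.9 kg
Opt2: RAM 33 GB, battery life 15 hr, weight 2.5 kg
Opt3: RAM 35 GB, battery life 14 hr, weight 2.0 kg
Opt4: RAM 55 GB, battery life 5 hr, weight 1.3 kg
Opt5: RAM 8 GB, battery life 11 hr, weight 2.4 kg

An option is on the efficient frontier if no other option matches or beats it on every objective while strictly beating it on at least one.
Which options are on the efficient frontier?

Opt1: dominated by Opt2 (RAM 33≥19, battery life 15≥12, weight 2.5≤2.9).
Opt2: not dominated (best battery life).
Opt3: not dominated.
Opt4: not dominated (best RAM).
Opt5: dominated by Opt3 (RAM 35≥8, battery life 14≥11, weight 2.0≤2.4).

Opt2, Opt3, Opt4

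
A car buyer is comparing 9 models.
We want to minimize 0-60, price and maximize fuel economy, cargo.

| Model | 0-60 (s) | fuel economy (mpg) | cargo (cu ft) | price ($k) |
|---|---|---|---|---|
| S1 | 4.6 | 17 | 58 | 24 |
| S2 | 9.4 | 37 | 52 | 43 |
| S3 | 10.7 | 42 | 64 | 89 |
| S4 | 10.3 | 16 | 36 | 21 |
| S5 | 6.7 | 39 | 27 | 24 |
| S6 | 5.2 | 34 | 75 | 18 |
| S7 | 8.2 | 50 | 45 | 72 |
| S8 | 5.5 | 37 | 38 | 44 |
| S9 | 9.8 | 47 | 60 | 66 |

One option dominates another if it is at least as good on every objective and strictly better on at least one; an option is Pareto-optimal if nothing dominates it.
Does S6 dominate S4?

S6 vs S4: 0-60 5.2≤10.3, fuel economy 34≥16, cargo 75≥36, price 18≤21 — S6 is at least as good on every objective with at least one strict improvement.

Yes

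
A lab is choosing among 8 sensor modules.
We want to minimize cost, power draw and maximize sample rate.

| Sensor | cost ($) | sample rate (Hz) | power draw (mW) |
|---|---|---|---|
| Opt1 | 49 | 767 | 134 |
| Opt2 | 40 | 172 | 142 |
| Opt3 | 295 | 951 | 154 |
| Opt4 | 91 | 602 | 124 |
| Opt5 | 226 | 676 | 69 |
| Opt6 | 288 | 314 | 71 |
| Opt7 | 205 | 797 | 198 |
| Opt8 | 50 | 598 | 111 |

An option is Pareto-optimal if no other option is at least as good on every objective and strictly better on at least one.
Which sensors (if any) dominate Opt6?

Opt5

Opt5: cost 226≤288, sample rate 676≥314, power draw 69≤71 — dominates Opt6.
Others (Opt1, Opt2, Opt3, Opt4, Opt7, Opt8) are each worse than Opt6 on at least one objective.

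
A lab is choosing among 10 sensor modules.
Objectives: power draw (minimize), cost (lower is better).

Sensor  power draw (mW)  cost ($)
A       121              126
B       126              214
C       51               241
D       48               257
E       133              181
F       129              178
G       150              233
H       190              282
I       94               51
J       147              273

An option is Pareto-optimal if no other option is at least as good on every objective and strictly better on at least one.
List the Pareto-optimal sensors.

C, D, I

A: dominated by I (power draw 94≤121, cost 51≤126).
B: dominated by A (power draw 121≤126, cost 126≤214).
C: not dominated.
D: not dominated (best power draw).
E: dominated by A (power draw 121≤133, cost 126≤181).
F: dominated by A (power draw 121≤129, cost 126≤178).
G: dominated by A (power draw 121≤150, cost 126≤233).
H: dominated by A (power draw 121≤190, cost 126≤282).
I: not dominated (best cost).
J: dominated by A (power draw 121≤147, cost 126≤273).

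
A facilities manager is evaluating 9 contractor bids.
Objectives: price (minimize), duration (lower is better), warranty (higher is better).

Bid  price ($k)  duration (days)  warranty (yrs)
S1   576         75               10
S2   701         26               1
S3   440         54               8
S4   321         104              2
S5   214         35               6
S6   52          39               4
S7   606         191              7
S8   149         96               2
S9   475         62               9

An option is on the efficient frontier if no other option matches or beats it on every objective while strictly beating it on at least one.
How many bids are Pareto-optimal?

S1: not dominated (best warranty).
S2: not dominated (best duration).
S3: not dominated.
S4: dominated by S5 (price 214≤321, duration 35≤104, warranty 6≥2).
S5: not dominated.
S6: not dominated (best price).
S7: dominated by S1 (price 576≤606, duration 75≤191, warranty 10≥7).
S8: dominated by S6 (price 52≤149, duration 39≤96, warranty 4≥2).
S9: not dominated.
Pareto-optimal: S1, S2, S3, S5, S6, S9 → 6.

6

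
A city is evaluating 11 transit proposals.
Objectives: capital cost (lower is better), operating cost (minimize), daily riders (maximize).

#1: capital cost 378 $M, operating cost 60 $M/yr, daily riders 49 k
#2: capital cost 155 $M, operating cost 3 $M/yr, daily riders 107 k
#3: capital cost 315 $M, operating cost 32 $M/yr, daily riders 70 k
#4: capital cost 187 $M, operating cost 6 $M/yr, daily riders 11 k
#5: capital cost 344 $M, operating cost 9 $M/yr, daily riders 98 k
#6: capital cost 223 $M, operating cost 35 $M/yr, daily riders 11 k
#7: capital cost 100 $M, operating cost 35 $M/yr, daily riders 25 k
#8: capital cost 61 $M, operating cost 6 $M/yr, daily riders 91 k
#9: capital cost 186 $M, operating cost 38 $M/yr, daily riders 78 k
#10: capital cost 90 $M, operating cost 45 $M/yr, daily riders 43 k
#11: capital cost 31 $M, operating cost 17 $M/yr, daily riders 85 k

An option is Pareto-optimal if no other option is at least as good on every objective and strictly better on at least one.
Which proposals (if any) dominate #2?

none

#1: worse on capital cost (378 vs 155).
#3: worse on capital cost (315 vs 155).
#4: worse on capital cost (187 vs 155).
#5: worse on capital cost (344 vs 155).
#6: worse on capital cost (223 vs 155).
#7: worse on operating cost (35 vs 3).
#8: worse on operating cost (6 vs 3).
#9: worse on capital cost (186 vs 155).
#10: worse on operating cost (45 vs 3).
#11: worse on operating cost (17 vs 3).
No option dominates #2.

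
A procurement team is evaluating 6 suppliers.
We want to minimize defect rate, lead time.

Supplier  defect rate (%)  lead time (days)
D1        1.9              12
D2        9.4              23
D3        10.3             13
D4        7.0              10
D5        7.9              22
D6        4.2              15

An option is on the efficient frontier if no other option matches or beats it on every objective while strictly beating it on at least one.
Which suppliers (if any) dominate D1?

D2: worse on defect rate (9.4 vs 1.9).
D3: worse on defect rate (10.3 vs 1.9).
D4: worse on defect rate (7.0 vs 1.9).
D5: worse on defect rate (7.9 vs 1.9).
D6: worse on defect rate (4.2 vs 1.9).
No option dominates D1.

none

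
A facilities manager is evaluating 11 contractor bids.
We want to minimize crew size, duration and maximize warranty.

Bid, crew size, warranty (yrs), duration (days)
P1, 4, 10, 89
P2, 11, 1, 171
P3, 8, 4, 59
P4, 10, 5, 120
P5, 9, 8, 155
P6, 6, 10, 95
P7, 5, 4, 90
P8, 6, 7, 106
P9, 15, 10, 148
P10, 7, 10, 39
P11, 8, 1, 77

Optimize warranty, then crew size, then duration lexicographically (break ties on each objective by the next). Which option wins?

P1

First maximize warranty: best is 10, kept {P1, P6, P9, P10}.
Then minimize crew size: best is 4, kept {P1}.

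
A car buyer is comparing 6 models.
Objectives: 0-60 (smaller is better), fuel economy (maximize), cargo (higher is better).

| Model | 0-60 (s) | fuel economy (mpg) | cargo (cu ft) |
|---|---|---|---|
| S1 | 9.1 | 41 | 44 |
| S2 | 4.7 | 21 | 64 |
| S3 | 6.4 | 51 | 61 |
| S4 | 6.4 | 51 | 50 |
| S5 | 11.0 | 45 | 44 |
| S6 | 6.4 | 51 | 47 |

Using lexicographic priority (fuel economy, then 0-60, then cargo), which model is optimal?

S3

First maximize fuel economy: best is 51, kept {S3, S4, S6}.
Then minimize 0-60: best is 6.4, kept {S3, S4, S6}.
Then maximize cargo: best is 61, kept {S3}.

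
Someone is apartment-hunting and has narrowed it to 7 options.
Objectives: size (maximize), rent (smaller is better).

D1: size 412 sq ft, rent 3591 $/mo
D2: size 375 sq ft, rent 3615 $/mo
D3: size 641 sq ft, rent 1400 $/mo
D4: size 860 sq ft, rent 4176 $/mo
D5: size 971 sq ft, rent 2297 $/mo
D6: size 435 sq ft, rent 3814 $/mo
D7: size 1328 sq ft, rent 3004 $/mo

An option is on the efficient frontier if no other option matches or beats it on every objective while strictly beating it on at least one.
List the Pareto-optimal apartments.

D1: dominated by D3 (size 641≥412, rent 1400≤3591).
D2: dominated by D1 (size 412≥375, rent 3591≤3615).
D3: not dominated (best rent).
D4: dominated by D5 (size 971≥860, rent 2297≤4176).
D5: not dominated.
D6: dominated by D3 (size 641≥435, rent 1400≤3814).
D7: not dominated (best size).

D3, D5, D7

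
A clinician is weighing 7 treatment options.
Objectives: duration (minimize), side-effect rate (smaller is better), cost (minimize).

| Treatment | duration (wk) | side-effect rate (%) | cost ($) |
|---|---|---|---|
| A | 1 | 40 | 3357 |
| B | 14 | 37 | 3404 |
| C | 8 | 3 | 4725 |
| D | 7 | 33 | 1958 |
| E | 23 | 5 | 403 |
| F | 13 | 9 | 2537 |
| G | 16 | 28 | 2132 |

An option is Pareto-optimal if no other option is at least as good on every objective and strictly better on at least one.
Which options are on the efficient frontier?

A, C, D, E, F, G

A: not dominated (best duration).
B: dominated by D (duration 7≤14, side-effect rate 33≤37, cost 1958≤3404).
C: not dominated (best side-effect rate).
D: not dominated.
E: not dominated (best cost).
F: not dominated.
G: not dominated.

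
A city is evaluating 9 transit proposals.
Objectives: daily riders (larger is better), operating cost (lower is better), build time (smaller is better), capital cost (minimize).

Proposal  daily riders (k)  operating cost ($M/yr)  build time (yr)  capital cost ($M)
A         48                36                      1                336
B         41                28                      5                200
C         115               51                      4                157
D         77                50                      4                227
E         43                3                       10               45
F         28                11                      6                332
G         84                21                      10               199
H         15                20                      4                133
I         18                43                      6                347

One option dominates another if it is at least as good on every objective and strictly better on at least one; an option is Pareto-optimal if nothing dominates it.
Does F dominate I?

F vs I: daily riders 28≥18, operating cost 11≤43, build time 6≤6, capital cost 332≤347 — F is at least as good on every objective with at least one strict improvement.

Yes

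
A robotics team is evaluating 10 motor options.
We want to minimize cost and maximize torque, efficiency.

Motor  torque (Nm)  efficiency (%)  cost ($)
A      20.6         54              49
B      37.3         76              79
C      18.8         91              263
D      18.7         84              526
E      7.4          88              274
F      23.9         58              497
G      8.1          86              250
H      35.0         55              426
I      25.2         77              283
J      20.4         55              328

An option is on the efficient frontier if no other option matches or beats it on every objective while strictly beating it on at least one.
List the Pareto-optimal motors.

A, B, C, G, I

A: not dominated (best cost).
B: not dominated (best torque).
C: not dominated (best efficiency).
D: dominated by C (torque 18.8≥18.7, efficiency 91≥84, cost 263≤526).
E: dominated by C (torque 18.8≥7.4, efficiency 91≥88, cost 263≤274).
F: dominated by B (torque 37.3≥23.9, efficiency 76≥58, cost 79≤497).
G: not dominated.
H: dominated by B (torque 37.3≥35.0, efficiency 76≥55, cost 79≤426).
I: not dominated.
J: dominated by B (torque 37.3≥20.4, efficiency 76≥55, cost 79≤328).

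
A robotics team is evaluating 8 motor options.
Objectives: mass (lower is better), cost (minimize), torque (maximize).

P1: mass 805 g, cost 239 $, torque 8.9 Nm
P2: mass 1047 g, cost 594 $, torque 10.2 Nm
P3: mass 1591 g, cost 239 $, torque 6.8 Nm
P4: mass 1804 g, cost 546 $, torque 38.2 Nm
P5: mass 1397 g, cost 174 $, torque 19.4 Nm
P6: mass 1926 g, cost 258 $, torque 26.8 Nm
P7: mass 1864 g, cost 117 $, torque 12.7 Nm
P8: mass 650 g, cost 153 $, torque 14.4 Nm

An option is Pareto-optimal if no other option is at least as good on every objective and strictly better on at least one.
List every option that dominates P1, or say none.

P8

P8: mass 650≤805, cost 153≤239, torque 14.4≥8.9 — dominates P1.
Others (P2, P3, P4, P5, P6, P7) are each worse than P1 on at least one objective.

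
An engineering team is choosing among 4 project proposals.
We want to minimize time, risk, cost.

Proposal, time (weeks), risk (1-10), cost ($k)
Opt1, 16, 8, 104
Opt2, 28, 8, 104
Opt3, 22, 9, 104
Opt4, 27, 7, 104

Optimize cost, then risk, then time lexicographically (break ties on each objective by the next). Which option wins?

First minimize cost: best is 104, kept {Opt1, Opt2, Opt3, Opt4}.
Then minimize risk: best is 7, kept {Opt4}.

Opt4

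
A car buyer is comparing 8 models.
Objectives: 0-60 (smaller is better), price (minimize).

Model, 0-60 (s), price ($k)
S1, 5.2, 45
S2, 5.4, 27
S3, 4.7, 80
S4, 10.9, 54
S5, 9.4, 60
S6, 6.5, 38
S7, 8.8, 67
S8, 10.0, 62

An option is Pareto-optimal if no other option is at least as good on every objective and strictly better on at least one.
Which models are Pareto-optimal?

S1: not dominated.
S2: not dominated (best price).
S3: not dominated (best 0-60).
S4: dominated by S1 (0-60 5.2≤10.9, price 45≤54).
S5: dominated by S1 (0-60 5.2≤9.4, price 45≤60).
S6: dominated by S2 (0-60 5.4≤6.5, price 27≤38).
S7: dominated by S1 (0-60 5.2≤8.8, price 45≤67).
S8: dominated by S1 (0-60 5.2≤10.0, price 45≤62).

S1, S2, S3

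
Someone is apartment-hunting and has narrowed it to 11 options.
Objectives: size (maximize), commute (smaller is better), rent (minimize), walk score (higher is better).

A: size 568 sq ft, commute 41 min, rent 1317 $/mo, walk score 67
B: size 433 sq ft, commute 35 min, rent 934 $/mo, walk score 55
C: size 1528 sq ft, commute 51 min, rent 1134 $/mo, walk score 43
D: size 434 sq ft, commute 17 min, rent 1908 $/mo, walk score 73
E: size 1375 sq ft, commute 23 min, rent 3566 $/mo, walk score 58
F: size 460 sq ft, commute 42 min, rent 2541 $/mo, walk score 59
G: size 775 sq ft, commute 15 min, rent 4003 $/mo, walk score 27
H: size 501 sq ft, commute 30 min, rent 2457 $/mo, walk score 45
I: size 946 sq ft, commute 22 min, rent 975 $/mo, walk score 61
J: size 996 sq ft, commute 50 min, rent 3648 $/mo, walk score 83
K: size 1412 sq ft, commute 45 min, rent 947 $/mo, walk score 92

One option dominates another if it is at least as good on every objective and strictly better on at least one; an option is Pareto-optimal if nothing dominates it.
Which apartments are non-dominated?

A: not dominated.
B: not dominated (best rent).
C: not dominated (best size).
D: not dominated.
E: not dominated.
F: dominated by A (size 568≥460, commute 41≤42, rent 1317≤2541, walk score 67≥59).
G: not dominated (best commute).
H: dominated by I (size 946≥501, commute 22≤30, rent 975≤2457, walk score 61≥45).
I: not dominated.
J: dominated by K (size 1412≥996, commute 45≤50, rent 947≤3648, walk score 92≥83).
K: not dominated (best walk score).

A, B, C, D, E, G, I, K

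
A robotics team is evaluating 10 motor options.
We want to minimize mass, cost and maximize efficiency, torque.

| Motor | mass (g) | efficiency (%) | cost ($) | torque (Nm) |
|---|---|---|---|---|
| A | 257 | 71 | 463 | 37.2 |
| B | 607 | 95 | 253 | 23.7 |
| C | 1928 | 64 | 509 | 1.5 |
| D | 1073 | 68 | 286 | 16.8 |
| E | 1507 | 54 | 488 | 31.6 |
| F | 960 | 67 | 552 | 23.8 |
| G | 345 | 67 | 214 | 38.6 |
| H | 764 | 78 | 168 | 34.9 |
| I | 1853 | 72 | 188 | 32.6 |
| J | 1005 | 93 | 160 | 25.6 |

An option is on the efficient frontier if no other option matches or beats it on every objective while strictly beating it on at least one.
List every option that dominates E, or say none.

A, G, H

A: mass 257≤1507, efficiency 71≥54, cost 463≤488, torque 37.2≥31.6 — dominates E.
G: mass 345≤1507, efficiency 67≥54, cost 214≤488, torque 38.6≥31.6 — dominates E.
H: mass 764≤1507, efficiency 78≥54, cost 168≤488, torque 34.9≥31.6 — dominates E.
Others (B, C, D, F, I, J) are each worse than E on at least one objective.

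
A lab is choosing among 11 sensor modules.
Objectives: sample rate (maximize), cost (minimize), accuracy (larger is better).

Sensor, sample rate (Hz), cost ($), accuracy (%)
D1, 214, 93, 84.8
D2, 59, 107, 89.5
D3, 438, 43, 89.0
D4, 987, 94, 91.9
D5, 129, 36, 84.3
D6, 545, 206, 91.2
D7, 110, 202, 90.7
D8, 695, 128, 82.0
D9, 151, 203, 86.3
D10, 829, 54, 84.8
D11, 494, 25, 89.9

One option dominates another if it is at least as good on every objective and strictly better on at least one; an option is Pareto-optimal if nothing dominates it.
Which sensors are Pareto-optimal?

D1: dominated by D3 (sample rate 438≥214, cost 43≤93, accuracy 89.0≥84.8).
D2: dominated by D4 (sample rate 987≥59, cost 94≤107, accuracy 91.9≥89.5).
D3: dominated by D11 (sample rate 494≥438, cost 25≤43, accuracy 89.9≥89.0).
D4: not dominated (best sample rate).
D5: dominated by D11 (sample rate 494≥129, cost 25≤36, accuracy 89.9≥84.3).
D6: dominated by D4 (sample rate 987≥545, cost 94≤206, accuracy 91.9≥91.2).
D7: dominated by D4 (sample rate 987≥110, cost 94≤202, accuracy 91.9≥90.7).
D8: dominated by D4 (sample rate 987≥695, cost 94≤128, accuracy 91.9≥82.0).
D9: dominated by D3 (sample rate 438≥151, cost 43≤203, accuracy 89.0≥86.3).
D10: not dominated.
D11: not dominated (best cost).

D4, D10, D11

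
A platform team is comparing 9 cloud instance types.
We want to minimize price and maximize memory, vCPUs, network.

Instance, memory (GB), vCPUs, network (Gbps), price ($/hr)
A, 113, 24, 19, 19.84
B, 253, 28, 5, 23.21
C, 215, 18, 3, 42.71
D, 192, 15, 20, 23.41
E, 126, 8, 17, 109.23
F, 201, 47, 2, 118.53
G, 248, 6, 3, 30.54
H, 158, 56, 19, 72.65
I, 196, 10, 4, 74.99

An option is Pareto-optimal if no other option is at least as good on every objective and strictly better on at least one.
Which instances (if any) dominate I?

B: memory 253≥196, vCPUs 28≥10, network 5≥4, price 23.21≤74.99 — dominates I.
Others (A, C, D, E, F, G, H) are each worse than I on at least one objective.

B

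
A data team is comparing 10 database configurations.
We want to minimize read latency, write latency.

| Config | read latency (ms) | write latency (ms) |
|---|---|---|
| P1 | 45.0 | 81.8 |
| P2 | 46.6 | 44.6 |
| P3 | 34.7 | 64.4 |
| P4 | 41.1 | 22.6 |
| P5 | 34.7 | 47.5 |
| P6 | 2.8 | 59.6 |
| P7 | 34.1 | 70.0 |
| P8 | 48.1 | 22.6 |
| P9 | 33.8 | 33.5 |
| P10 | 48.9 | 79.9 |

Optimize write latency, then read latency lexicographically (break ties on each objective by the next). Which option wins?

P4

First minimize write latency: best is 22.6, kept {P4, P8}.
Then minimize read latency: best is 41.1, kept {P4}.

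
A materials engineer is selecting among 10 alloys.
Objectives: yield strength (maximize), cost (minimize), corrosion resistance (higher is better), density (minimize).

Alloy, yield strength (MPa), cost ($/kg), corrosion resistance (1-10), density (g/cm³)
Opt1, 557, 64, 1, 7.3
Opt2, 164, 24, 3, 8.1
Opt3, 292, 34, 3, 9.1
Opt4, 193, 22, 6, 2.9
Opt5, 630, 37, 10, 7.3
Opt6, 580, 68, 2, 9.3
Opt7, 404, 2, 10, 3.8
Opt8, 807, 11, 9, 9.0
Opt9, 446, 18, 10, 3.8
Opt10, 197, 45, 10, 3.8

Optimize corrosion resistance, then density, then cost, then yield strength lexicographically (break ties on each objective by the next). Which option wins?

First maximize corrosion resistance: best is 10, kept {Opt5, Opt7, Opt9, Opt10}.
Then minimize density: best is 3.8, kept {Opt7, Opt9, Opt10}.
Then minimize cost: best is 2, kept {Opt7}.

Opt7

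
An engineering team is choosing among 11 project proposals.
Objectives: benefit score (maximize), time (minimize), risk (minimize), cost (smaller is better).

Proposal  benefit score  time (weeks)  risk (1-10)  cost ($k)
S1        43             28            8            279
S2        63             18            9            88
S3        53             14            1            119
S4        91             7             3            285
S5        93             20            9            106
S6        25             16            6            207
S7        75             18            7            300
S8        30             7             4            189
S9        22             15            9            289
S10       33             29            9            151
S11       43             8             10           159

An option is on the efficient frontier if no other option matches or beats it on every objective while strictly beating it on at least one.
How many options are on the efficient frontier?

S1: dominated by S3 (benefit score 53≥43, time 14≤28, risk 1≤8, cost 119≤279).
S2: not dominated (best cost).
S3: not dominated (best risk).
S4: not dominated.
S5: not dominated (best benefit score).
S6: dominated by S3 (benefit score 53≥25, time 14≤16, risk 1≤6, cost 119≤207).
S7: dominated by S4 (benefit score 91≥75, time 7≤18, risk 3≤7, cost 285≤300).
S8: not dominated.
S9: dominated by S3 (benefit score 53≥22, time 14≤15, risk 1≤9, cost 119≤289).
S10: dominated by S2 (benefit score 63≥33, time 18≤29, risk 9≤9, cost 88≤151).
S11: not dominated.
Pareto-optimal: S2, S3, S4, S5, S8, S11 → 6.

6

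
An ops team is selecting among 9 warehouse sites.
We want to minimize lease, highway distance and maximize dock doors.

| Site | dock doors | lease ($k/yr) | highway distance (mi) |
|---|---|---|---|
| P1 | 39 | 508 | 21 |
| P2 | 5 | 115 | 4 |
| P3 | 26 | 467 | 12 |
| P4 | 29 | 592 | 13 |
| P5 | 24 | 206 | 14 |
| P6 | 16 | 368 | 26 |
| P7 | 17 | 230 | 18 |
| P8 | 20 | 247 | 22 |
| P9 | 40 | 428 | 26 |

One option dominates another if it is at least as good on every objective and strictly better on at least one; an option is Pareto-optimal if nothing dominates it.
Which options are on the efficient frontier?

P1, P2, P3, P4, P5, P9

P1: not dominated.
P2: not dominated (best lease).
P3: not dominated.
P4: not dominated.
P5: not dominated.
P6: dominated by P5 (dock doors 24≥16, lease 206≤368, highway distance 14≤26).
P7: dominated by P5 (dock doors 24≥17, lease 206≤230, highway distance 14≤18).
P8: dominated by P5 (dock doors 24≥20, lease 206≤247, highway distance 14≤22).
P9: not dominated (best dock doors).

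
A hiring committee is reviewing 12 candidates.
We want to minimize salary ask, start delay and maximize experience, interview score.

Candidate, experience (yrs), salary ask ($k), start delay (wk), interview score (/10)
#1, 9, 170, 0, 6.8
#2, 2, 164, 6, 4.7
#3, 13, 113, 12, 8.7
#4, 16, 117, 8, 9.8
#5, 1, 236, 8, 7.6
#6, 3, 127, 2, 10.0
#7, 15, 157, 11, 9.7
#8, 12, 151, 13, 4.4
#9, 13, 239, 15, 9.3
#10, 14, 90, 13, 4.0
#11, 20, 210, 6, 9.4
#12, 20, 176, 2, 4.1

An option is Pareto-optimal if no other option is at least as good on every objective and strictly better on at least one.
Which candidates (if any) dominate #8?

#3, #4

#3: experience 13≥12, salary ask 113≤151, start delay 12≤13, interview score 8.7≥4.4 — dominates #8.
#4: experience 16≥12, salary ask 117≤151, start delay 8≤13, interview score 9.8≥4.4 — dominates #8.
Others (#1, #2, #5, #6, #7, #9, #10, #11, #12) are each worse than #8 on at least one objective.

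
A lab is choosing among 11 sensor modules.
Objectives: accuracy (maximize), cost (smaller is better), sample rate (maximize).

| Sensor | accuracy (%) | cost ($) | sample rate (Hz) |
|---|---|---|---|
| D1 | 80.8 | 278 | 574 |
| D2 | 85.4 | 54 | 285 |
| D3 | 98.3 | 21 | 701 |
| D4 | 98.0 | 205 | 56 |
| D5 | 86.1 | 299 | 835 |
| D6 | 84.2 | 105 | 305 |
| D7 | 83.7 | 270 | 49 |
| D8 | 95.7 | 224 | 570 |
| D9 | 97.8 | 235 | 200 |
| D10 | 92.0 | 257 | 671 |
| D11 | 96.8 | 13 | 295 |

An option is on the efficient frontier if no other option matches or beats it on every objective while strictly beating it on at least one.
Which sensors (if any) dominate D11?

none

D1: worse on accuracy (80.8 vs 96.8).
D2: worse on accuracy (85.4 vs 96.8).
D3: worse on cost (21 vs 13).
D4: worse on cost (205 vs 13).
D5: worse on accuracy (86.1 vs 96.8).
D6: worse on accuracy (84.2 vs 96.8).
D7: worse on accuracy (83.7 vs 96.8).
D8: worse on accuracy (95.7 vs 96.8).
D9: worse on cost (235 vs 13).
D10: worse on accuracy (92.0 vs 96.8).
No option dominates D11.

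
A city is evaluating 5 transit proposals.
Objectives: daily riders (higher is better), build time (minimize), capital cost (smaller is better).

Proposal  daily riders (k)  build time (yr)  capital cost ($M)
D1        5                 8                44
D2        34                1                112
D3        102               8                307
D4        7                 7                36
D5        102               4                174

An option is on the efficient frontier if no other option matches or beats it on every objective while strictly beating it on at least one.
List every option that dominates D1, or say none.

D4: daily riders 7≥5, build time 7≤8, capital cost 36≤44 — dominates D1.
Others (D2, D3, D5) are each worse than D1 on at least one objective.

D4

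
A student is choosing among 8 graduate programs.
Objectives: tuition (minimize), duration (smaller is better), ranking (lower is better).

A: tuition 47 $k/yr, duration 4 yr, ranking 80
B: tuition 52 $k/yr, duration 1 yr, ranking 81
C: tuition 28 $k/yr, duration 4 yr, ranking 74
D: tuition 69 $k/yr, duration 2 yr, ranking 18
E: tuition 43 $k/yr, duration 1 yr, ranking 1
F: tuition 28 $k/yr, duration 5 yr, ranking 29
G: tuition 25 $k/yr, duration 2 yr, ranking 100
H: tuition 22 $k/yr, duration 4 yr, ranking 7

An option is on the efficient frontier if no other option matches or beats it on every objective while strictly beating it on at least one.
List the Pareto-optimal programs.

A: dominated by C (tuition 28≤47, duration 4≤4, ranking 74≤80).
B: dominated by E (tuition 43≤52, duration 1≤1, ranking 1≤81).
C: dominated by H (tuition 22≤28, duration 4≤4, ranking 7≤74).
D: dominated by E (tuition 43≤69, duration 1≤2, ranking 1≤18).
E: not dominated (best ranking).
F: dominated by H (tuition 22≤28, duration 4≤5, ranking 7≤29).
G: not dominated.
H: not dominated (best tuition).

E, G, H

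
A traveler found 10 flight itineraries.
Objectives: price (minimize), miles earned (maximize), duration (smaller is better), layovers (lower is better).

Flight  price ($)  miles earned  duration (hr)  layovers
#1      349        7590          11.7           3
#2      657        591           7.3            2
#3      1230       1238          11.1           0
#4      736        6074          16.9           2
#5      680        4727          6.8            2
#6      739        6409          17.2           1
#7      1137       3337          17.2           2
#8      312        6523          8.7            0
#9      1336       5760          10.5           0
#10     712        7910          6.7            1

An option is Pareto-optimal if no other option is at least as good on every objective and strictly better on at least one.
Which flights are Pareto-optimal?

#1, #2, #5, #8, #10

#1: not dominated.
#2: not dominated.
#3: dominated by #8 (price 312≤1230, miles earned 6523≥1238, duration 8.7≤11.1, layovers 0≤0).
#4: dominated by #8 (price 312≤736, miles earned 6523≥6074, duration 8.7≤16.9, layovers 0≤2).
#5: not dominated.
#6: dominated by #8 (price 312≤739, miles earned 6523≥6409, duration 8.7≤17.2, layovers 0≤1).
#7: dominated by #4 (price 736≤1137, miles earned 6074≥3337, duration 16.9≤17.2, layovers 2≤2).
#8: not dominated (best price).
#9: dominated by #8 (price 312≤1336, miles earned 6523≥5760, duration 8.7≤10.5, layovers 0≤0).
#10: not dominated (best miles earned).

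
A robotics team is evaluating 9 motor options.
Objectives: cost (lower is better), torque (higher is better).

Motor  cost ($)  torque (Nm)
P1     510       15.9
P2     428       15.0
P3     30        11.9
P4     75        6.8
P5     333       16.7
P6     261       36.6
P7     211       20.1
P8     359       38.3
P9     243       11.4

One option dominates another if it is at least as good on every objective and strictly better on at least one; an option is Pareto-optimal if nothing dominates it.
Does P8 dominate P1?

P8 vs P1: cost 359≤510, torque 38.3≥15.9 — P8 is at least as good on every objective with at least one strict improvement.

Yes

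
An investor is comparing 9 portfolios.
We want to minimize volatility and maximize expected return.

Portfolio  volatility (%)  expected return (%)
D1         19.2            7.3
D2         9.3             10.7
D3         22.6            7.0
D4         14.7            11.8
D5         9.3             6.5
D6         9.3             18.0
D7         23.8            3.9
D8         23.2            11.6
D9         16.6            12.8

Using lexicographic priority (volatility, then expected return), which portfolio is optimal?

D6

First minimize volatility: best is 9.3, kept {D2, D5, D6}.
Then maximize expected return: best is 18.0, kept {D6}.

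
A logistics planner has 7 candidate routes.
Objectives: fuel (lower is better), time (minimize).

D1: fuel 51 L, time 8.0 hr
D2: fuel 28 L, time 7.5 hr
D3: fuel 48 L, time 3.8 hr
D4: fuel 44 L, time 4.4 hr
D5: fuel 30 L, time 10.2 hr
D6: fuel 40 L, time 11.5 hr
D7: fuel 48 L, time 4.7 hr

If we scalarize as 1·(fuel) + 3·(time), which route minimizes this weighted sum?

D2

D1: 1·51 + 3·8.0 = 75.0
D2: 1·28 + 3·7.5 = 50.5
D3: 1·48 + 3·3.8 = 59.4
D4: 1·44 + 3·4.4 = 57.2
D5: 1·30 + 3·10.2 = 60.6
D6: 1·40 + 3·11.5 = 74.5
D7: 1·48 + 3·4.7 = 62.1
Lowest: D2 at 50.5.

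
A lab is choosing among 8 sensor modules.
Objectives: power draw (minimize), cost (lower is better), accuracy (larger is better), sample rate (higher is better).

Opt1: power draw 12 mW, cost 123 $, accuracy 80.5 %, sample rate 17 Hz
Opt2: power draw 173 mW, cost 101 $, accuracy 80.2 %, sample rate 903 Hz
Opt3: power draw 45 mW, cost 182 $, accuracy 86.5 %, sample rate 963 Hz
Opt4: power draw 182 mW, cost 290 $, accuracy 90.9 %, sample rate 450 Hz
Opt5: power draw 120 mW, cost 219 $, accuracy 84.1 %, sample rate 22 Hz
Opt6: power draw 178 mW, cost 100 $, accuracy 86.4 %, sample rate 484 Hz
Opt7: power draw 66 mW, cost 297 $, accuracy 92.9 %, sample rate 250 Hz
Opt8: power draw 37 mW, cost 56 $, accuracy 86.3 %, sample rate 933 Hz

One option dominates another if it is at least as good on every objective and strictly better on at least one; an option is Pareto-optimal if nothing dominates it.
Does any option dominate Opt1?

Opt2: worse on power draw (173 vs 12).
Opt3: worse on power draw (45 vs 12).
Opt4: worse on power draw (182 vs 12).
Opt5: worse on power draw (120 vs 12).
Opt6: worse on power draw (178 vs 12).
Opt7: worse on power draw (66 vs 12).
Opt8: worse on power draw (37 vs 12).
No option is at least as good as Opt1 on every objective and strictly better on one.

No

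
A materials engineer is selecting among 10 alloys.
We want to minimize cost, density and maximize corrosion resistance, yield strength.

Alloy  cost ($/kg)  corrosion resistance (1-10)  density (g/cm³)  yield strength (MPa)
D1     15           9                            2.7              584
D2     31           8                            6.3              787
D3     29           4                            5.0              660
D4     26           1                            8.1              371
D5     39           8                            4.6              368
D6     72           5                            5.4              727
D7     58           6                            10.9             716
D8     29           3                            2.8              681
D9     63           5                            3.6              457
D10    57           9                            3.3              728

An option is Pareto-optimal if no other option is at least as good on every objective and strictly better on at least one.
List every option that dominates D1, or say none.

none

D2: worse on cost (31 vs 15).
D3: worse on cost (29 vs 15).
D4: worse on cost (26 vs 15).
D5: worse on cost (39 vs 15).
D6: worse on cost (72 vs 15).
D7: worse on cost (58 vs 15).
D8: worse on cost (29 vs 15).
D9: worse on cost (63 vs 15).
D10: worse on cost (57 vs 15).
No option dominates D1.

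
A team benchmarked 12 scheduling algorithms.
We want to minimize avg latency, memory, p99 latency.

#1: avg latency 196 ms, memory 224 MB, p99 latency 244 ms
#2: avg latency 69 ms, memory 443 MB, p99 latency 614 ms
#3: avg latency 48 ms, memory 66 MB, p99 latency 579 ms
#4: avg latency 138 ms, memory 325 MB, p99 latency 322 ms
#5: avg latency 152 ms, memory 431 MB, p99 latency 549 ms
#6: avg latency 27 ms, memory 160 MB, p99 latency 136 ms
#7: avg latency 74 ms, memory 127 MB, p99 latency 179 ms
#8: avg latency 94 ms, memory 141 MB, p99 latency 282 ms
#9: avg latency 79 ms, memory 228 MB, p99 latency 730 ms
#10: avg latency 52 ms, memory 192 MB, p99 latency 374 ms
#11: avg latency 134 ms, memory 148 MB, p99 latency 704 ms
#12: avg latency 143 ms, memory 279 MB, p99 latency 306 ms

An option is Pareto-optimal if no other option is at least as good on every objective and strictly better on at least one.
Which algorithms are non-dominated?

#3, #6, #7

#1: dominated by #6 (avg latency 27≤196, memory 160≤224, p99 latency 136≤244).
#2: dominated by #3 (avg latency 48≤69, memory 66≤443, p99 latency 579≤614).
#3: not dominated (best memory).
#4: dominated by #6 (avg latency 27≤138, memory 160≤325, p99 latency 136≤322).
#5: dominated by #4 (avg latency 138≤152, memory 325≤431, p99 latency 322≤549).
#6: not dominated (best avg latency).
#7: not dominated.
#8: dominated by #7 (avg latency 74≤94, memory 127≤141, p99 latency 179≤282).
#9: dominated by #3 (avg latency 48≤79, memory 66≤228, p99 latency 579≤730).
#10: dominated by #6 (avg latency 27≤52, memory 160≤192, p99 latency 136≤374).
#11: dominated by #3 (avg latency 48≤134, memory 66≤148, p99 latency 579≤704).
#12: dominated by #6 (avg latency 27≤143, memory 160≤279, p99 latency 136≤306).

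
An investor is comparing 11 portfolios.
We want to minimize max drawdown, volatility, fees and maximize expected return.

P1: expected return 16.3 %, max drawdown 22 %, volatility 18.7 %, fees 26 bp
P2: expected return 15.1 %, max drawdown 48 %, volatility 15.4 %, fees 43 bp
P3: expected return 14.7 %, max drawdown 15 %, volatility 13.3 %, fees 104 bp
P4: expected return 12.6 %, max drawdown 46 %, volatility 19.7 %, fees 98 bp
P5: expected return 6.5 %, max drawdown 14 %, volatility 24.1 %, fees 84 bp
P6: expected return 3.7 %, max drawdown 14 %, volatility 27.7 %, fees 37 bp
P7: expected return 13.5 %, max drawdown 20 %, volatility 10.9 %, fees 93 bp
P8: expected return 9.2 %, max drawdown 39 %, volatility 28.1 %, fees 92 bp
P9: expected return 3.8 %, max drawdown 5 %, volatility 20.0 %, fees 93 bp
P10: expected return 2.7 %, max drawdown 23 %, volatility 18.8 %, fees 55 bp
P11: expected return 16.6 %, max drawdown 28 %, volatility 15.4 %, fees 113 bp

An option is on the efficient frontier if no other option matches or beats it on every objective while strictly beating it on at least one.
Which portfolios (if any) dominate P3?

P1: worse on max drawdown (22 vs 15).
P2: worse on max drawdown (48 vs 15).
P4: worse on expected return (12.6 vs 14.7).
P5: worse on expected return (6.5 vs 14.7).
P6: worse on expected return (3.7 vs 14.7).
P7: worse on expected return (13.5 vs 14.7).
P8: worse on expected return (9.2 vs 14.7).
P9: worse on expected return (3.8 vs 14.7).
P10: worse on expected return (2.7 vs 14.7).
P11: worse on max drawdown (28 vs 15).
No option dominates P3.

none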